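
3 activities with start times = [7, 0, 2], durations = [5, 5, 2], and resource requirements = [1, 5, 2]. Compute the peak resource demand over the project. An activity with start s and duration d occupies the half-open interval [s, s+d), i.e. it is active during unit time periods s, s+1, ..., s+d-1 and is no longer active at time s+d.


Each activity i is active on [start_i, start_i + duration_i).
Compute total resource usage per time slot:
  t=0: active resources = [5], total = 5
  t=1: active resources = [5], total = 5
  t=2: active resources = [5, 2], total = 7
  t=3: active resources = [5, 2], total = 7
  t=4: active resources = [5], total = 5
  t=5: active resources = [], total = 0
  t=6: active resources = [], total = 0
  t=7: active resources = [1], total = 1
  t=8: active resources = [1], total = 1
  t=9: active resources = [1], total = 1
  t=10: active resources = [1], total = 1
  t=11: active resources = [1], total = 1
Peak resource demand = 7

7


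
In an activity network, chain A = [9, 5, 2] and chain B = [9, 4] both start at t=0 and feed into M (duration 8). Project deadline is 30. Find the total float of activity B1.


Forward pass: ES(B1) = sum of predecessors on chain B = 0
EF = ES + duration = 0 + 9 = 9
Backward pass: LF(M) = deadline = 30; LS(M) = 30 - 8 = 22
LF(B1) = LS(M) - sum(successors on chain B) = 22 - 4 = 18
LS = LF - duration = 18 - 9 = 9
Total float = LS - ES = 9 - 0 = 9

9


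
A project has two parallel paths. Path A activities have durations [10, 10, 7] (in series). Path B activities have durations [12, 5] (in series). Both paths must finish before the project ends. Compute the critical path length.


Path A total = 10 + 10 + 7 = 27
Path B total = 12 + 5 = 17
Critical path = longest path = max(27, 17) = 27

27


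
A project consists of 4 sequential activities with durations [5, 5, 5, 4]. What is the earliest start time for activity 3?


Activity 3 starts after activities 1 through 2 complete.
Predecessor durations: [5, 5]
ES = 5 + 5 = 10

10


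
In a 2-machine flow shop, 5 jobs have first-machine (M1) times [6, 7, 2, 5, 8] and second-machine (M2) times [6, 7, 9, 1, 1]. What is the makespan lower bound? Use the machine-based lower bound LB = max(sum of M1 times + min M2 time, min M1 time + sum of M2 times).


LB1 = sum(M1 times) + min(M2 times) = 28 + 1 = 29
LB2 = min(M1 times) + sum(M2 times) = 2 + 24 = 26
Lower bound = max(LB1, LB2) = max(29, 26) = 29

29


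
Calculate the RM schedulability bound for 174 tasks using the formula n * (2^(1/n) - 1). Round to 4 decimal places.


Compute 2^(1/174) = 1.0039915496
Subtract 1: 1.0039915496 - 1 = 0.0039915496
Multiply by n: 174 * 0.0039915496 = 0.6945296304
Round to 4 dp: 0.6945

0.6945


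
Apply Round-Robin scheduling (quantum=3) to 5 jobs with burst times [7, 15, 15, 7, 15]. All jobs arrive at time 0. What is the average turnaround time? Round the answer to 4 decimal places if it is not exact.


Time quantum = 3
Execution trace:
  J1 runs 3 units, time = 3
  J2 runs 3 units, time = 6
  J3 runs 3 units, time = 9
  J4 runs 3 units, time = 12
  J5 runs 3 units, time = 15
  J1 runs 3 units, time = 18
  J2 runs 3 units, time = 21
  J3 runs 3 units, time = 24
  J4 runs 3 units, time = 27
  J5 runs 3 units, time = 30
  J1 runs 1 units, time = 31
  J2 runs 3 units, time = 34
  J3 runs 3 units, time = 37
  J4 runs 1 units, time = 38
  J5 runs 3 units, time = 41
  J2 runs 3 units, time = 44
  J3 runs 3 units, time = 47
  J5 runs 3 units, time = 50
  J2 runs 3 units, time = 53
  J3 runs 3 units, time = 56
  J5 runs 3 units, time = 59
Finish times: [31, 53, 56, 38, 59]
Average turnaround = 237/5 = 47.4

47.4


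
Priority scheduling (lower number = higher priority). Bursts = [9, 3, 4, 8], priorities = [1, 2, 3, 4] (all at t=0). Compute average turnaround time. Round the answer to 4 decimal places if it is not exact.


Sort by priority (ascending = highest first):
Order: [(1, 9), (2, 3), (3, 4), (4, 8)]
Completion times:
  Priority 1, burst=9, C=9
  Priority 2, burst=3, C=12
  Priority 3, burst=4, C=16
  Priority 4, burst=8, C=24
Average turnaround = 61/4 = 15.25

15.25


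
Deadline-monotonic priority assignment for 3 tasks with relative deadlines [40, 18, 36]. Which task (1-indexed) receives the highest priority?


Sort tasks by relative deadline (ascending):
  Task 2: deadline = 18
  Task 3: deadline = 36
  Task 1: deadline = 40
Priority order (highest first): [2, 3, 1]
Highest priority task = 2

2


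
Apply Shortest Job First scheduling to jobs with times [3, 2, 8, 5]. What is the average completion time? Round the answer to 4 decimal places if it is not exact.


SJF order (ascending): [2, 3, 5, 8]
Completion times:
  Job 1: burst=2, C=2
  Job 2: burst=3, C=5
  Job 3: burst=5, C=10
  Job 4: burst=8, C=18
Average completion = 35/4 = 8.75

8.75


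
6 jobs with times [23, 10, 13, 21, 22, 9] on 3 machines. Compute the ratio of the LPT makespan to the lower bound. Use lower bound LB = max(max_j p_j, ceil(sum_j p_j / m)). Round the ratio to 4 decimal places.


LPT order: [23, 22, 21, 13, 10, 9]
Machine loads after assignment: [32, 32, 34]
LPT makespan = 34
Lower bound = max(max_job, ceil(total/3)) = max(23, 33) = 33
Ratio = 34 / 33 = 1.0303

1.0303


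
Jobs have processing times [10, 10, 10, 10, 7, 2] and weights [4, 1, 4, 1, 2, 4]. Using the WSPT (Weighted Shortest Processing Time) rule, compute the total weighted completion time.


Compute p/w ratios and sort ascending (WSPT): [(2, 4), (10, 4), (10, 4), (7, 2), (10, 1), (10, 1)]
Compute weighted completion times:
  Job (p=2,w=4): C=2, w*C=4*2=8
  Job (p=10,w=4): C=12, w*C=4*12=48
  Job (p=10,w=4): C=22, w*C=4*22=88
  Job (p=7,w=2): C=29, w*C=2*29=58
  Job (p=10,w=1): C=39, w*C=1*39=39
  Job (p=10,w=1): C=49, w*C=1*49=49
Total weighted completion time = 290

290


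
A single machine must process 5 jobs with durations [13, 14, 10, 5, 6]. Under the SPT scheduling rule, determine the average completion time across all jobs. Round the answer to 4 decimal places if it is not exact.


Sort jobs by processing time (SPT order): [5, 6, 10, 13, 14]
Compute completion times sequentially:
  Job 1: processing = 5, completes at 5
  Job 2: processing = 6, completes at 11
  Job 3: processing = 10, completes at 21
  Job 4: processing = 13, completes at 34
  Job 5: processing = 14, completes at 48
Sum of completion times = 119
Average completion time = 119/5 = 23.8

23.8


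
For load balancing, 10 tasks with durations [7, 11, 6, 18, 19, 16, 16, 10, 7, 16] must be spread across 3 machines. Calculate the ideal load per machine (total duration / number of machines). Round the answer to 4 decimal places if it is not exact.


Total processing time = 7 + 11 + 6 + 18 + 19 + 16 + 16 + 10 + 7 + 16 = 126
Number of machines = 3
Ideal balanced load = 126 / 3 = 42.0

42.0


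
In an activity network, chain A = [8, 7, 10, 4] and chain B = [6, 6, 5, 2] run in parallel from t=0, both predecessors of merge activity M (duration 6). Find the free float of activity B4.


ES(B4) = sum of predecessors on chain B = 17
EF(B4) = ES + duration = 17 + 2 = 19
Successor of B4 is M. ES(M) = max(sum(A), sum(B)) = max(29, 19) = 29
Free float = ES(successor) - EF(current) = 29 - 19 = 10

10


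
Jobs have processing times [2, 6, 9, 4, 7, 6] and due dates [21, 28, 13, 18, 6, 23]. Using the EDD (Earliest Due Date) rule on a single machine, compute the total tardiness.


Sort by due date (EDD order): [(7, 6), (9, 13), (4, 18), (2, 21), (6, 23), (6, 28)]
Compute completion times and tardiness:
  Job 1: p=7, d=6, C=7, tardiness=max(0,7-6)=1
  Job 2: p=9, d=13, C=16, tardiness=max(0,16-13)=3
  Job 3: p=4, d=18, C=20, tardiness=max(0,20-18)=2
  Job 4: p=2, d=21, C=22, tardiness=max(0,22-21)=1
  Job 5: p=6, d=23, C=28, tardiness=max(0,28-23)=5
  Job 6: p=6, d=28, C=34, tardiness=max(0,34-28)=6
Total tardiness = 18

18


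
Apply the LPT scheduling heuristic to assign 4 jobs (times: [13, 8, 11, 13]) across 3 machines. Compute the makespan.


Sort jobs in decreasing order (LPT): [13, 13, 11, 8]
Assign each job to the least loaded machine:
  Machine 1: jobs [13], load = 13
  Machine 2: jobs [13], load = 13
  Machine 3: jobs [11, 8], load = 19
Makespan = max load = 19

19


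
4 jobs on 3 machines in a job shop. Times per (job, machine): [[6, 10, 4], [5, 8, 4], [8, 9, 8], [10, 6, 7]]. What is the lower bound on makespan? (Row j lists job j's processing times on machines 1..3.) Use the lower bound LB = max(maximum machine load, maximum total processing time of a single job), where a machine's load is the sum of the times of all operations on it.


Machine loads:
  Machine 1: 6 + 5 + 8 + 10 = 29
  Machine 2: 10 + 8 + 9 + 6 = 33
  Machine 3: 4 + 4 + 8 + 7 = 23
Max machine load = 33
Job totals:
  Job 1: 20
  Job 2: 17
  Job 3: 25
  Job 4: 23
Max job total = 25
Lower bound = max(33, 25) = 33

33


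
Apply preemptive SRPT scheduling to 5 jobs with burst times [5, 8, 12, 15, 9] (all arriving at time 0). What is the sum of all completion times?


Since all jobs arrive at t=0, SRPT equals SPT ordering.
SPT order: [5, 8, 9, 12, 15]
Completion times:
  Job 1: p=5, C=5
  Job 2: p=8, C=13
  Job 3: p=9, C=22
  Job 4: p=12, C=34
  Job 5: p=15, C=49
Total completion time = 5 + 13 + 22 + 34 + 49 = 123

123


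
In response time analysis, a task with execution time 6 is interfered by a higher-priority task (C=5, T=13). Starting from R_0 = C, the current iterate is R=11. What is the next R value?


R_next = C + ceil(R_prev / T_hp) * C_hp
ceil(11 / 13) = ceil(0.8462) = 1
Interference = 1 * 5 = 5
R_next = 6 + 5 = 11
R_next = R_prev, so the iteration has converged (response time = 11).

11


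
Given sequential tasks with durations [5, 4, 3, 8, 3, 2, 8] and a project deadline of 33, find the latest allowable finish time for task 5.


LF(activity 5) = deadline - sum of successor durations
Successors: activities 6 through 7 with durations [2, 8]
Sum of successor durations = 10
LF = 33 - 10 = 23

23


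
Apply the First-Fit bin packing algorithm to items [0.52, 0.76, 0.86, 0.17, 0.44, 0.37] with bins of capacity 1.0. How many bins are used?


Place items sequentially using First-Fit:
  Item 0.52 -> new Bin 1
  Item 0.76 -> new Bin 2
  Item 0.86 -> new Bin 3
  Item 0.17 -> Bin 1 (now 0.69)
  Item 0.44 -> new Bin 4
  Item 0.37 -> Bin 4 (now 0.81)
Total bins used = 4

4


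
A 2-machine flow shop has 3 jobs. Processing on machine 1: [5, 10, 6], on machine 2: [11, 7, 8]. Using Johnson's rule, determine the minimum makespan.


Apply Johnson's rule:
  Group 1 (a <= b): [(1, 5, 11), (3, 6, 8)]
  Group 2 (a > b): [(2, 10, 7)]
Optimal job order: [1, 3, 2]
Schedule:
  Job 1: M1 done at 5, M2 done at 16
  Job 3: M1 done at 11, M2 done at 24
  Job 2: M1 done at 21, M2 done at 31
Makespan = 31

31


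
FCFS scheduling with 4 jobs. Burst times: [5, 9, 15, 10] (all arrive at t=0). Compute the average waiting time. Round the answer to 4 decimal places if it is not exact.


FCFS order (as given): [5, 9, 15, 10]
Waiting times:
  Job 1: wait = 0
  Job 2: wait = 5
  Job 3: wait = 14
  Job 4: wait = 29
Sum of waiting times = 48
Average waiting time = 48/4 = 12.0

12.0


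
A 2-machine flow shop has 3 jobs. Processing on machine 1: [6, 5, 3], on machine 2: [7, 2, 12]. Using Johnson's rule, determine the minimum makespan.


Apply Johnson's rule:
  Group 1 (a <= b): [(3, 3, 12), (1, 6, 7)]
  Group 2 (a > b): [(2, 5, 2)]
Optimal job order: [3, 1, 2]
Schedule:
  Job 3: M1 done at 3, M2 done at 15
  Job 1: M1 done at 9, M2 done at 22
  Job 2: M1 done at 14, M2 done at 24
Makespan = 24

24


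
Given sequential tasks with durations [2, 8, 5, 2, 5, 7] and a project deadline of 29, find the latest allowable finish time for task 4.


LF(activity 4) = deadline - sum of successor durations
Successors: activities 5 through 6 with durations [5, 7]
Sum of successor durations = 12
LF = 29 - 12 = 17

17


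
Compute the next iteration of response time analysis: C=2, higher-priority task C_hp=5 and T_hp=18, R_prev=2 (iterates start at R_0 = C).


R_next = C + ceil(R_prev / T_hp) * C_hp
ceil(2 / 18) = ceil(0.1111) = 1
Interference = 1 * 5 = 5
R_next = 2 + 5 = 7

7


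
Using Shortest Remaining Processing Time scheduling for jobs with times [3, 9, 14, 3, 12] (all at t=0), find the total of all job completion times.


Since all jobs arrive at t=0, SRPT equals SPT ordering.
SPT order: [3, 3, 9, 12, 14]
Completion times:
  Job 1: p=3, C=3
  Job 2: p=3, C=6
  Job 3: p=9, C=15
  Job 4: p=12, C=27
  Job 5: p=14, C=41
Total completion time = 3 + 6 + 15 + 27 + 41 = 92

92


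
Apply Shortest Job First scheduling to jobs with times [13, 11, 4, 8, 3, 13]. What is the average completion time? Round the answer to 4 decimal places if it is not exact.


SJF order (ascending): [3, 4, 8, 11, 13, 13]
Completion times:
  Job 1: burst=3, C=3
  Job 2: burst=4, C=7
  Job 3: burst=8, C=15
  Job 4: burst=11, C=26
  Job 5: burst=13, C=39
  Job 6: burst=13, C=52
Average completion = 142/6 = 23.6667

23.6667


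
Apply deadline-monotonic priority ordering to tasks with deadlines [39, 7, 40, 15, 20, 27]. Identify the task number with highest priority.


Sort tasks by relative deadline (ascending):
  Task 2: deadline = 7
  Task 4: deadline = 15
  Task 5: deadline = 20
  Task 6: deadline = 27
  Task 1: deadline = 39
  Task 3: deadline = 40
Priority order (highest first): [2, 4, 5, 6, 1, 3]
Highest priority task = 2

2


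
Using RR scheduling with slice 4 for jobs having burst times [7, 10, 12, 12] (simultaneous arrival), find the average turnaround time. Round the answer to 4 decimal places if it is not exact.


Time quantum = 4
Execution trace:
  J1 runs 4 units, time = 4
  J2 runs 4 units, time = 8
  J3 runs 4 units, time = 12
  J4 runs 4 units, time = 16
  J1 runs 3 units, time = 19
  J2 runs 4 units, time = 23
  J3 runs 4 units, time = 27
  J4 runs 4 units, time = 31
  J2 runs 2 units, time = 33
  J3 runs 4 units, time = 37
  J4 runs 4 units, time = 41
Finish times: [19, 33, 37, 41]
Average turnaround = 130/4 = 32.5

32.5


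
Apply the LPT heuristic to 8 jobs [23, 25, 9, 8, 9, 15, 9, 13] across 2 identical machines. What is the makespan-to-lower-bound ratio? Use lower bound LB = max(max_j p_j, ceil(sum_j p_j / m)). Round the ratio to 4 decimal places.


LPT order: [25, 23, 15, 13, 9, 9, 9, 8]
Machine loads after assignment: [56, 55]
LPT makespan = 56
Lower bound = max(max_job, ceil(total/2)) = max(25, 56) = 56
Ratio = 56 / 56 = 1.0

1.0


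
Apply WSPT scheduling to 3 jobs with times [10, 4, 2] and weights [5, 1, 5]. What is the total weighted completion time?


Compute p/w ratios and sort ascending (WSPT): [(2, 5), (10, 5), (4, 1)]
Compute weighted completion times:
  Job (p=2,w=5): C=2, w*C=5*2=10
  Job (p=10,w=5): C=12, w*C=5*12=60
  Job (p=4,w=1): C=16, w*C=1*16=16
Total weighted completion time = 86

86


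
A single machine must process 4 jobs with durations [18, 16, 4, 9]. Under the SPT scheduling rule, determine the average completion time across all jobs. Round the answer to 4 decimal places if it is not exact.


Sort jobs by processing time (SPT order): [4, 9, 16, 18]
Compute completion times sequentially:
  Job 1: processing = 4, completes at 4
  Job 2: processing = 9, completes at 13
  Job 3: processing = 16, completes at 29
  Job 4: processing = 18, completes at 47
Sum of completion times = 93
Average completion time = 93/4 = 23.25

23.25


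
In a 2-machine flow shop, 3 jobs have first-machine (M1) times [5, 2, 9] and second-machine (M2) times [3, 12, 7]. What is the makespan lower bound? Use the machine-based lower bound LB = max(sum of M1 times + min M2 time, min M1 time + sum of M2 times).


LB1 = sum(M1 times) + min(M2 times) = 16 + 3 = 19
LB2 = min(M1 times) + sum(M2 times) = 2 + 22 = 24
Lower bound = max(LB1, LB2) = max(19, 24) = 24

24


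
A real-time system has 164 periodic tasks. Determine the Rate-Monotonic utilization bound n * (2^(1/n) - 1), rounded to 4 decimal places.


Compute 2^(1/164) = 1.0042354515
Subtract 1: 1.0042354515 - 1 = 0.0042354515
Multiply by n: 164 * 0.0042354515 = 0.6946140460
Round to 4 dp: 0.6946

0.6946


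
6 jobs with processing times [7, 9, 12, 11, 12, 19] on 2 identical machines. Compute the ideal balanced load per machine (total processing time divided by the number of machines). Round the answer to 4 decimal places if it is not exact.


Total processing time = 7 + 9 + 12 + 11 + 12 + 19 = 70
Number of machines = 2
Ideal balanced load = 70 / 2 = 35.0

35.0


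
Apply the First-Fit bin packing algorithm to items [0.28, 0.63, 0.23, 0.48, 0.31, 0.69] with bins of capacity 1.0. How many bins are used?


Place items sequentially using First-Fit:
  Item 0.28 -> new Bin 1
  Item 0.63 -> Bin 1 (now 0.91)
  Item 0.23 -> new Bin 2
  Item 0.48 -> Bin 2 (now 0.71)
  Item 0.31 -> new Bin 3
  Item 0.69 -> Bin 3 (now 1.0)
Total bins used = 3

3


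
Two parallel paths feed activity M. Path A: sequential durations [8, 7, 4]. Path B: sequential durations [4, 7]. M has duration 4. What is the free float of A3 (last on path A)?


ES(A3) = sum of predecessors on chain A = 15
EF(A3) = ES + duration = 15 + 4 = 19
Successor of A3 is M. ES(M) = max(sum(A), sum(B)) = max(19, 11) = 19
Free float = ES(successor) - EF(current) = 19 - 19 = 0

0


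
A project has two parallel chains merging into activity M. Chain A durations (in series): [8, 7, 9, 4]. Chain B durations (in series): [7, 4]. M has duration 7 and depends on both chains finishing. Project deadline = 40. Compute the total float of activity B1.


Forward pass: ES(B1) = sum of predecessors on chain B = 0
EF = ES + duration = 0 + 7 = 7
Backward pass: LF(M) = deadline = 40; LS(M) = 40 - 7 = 33
LF(B1) = LS(M) - sum(successors on chain B) = 33 - 4 = 29
LS = LF - duration = 29 - 7 = 22
Total float = LS - ES = 22 - 0 = 22

22


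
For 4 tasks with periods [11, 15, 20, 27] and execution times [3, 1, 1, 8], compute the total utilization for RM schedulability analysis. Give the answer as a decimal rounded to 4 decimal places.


Compute individual utilizations (exact fractions):
  Task 1: C/T = 3/11 (approx. 0.2727)
  Task 2: C/T = 1/15 (approx. 0.0667)
  Task 3: C/T = 1/20 (approx. 0.05)
  Task 4: C/T = 8/27 (approx. 0.2963)
Total utilization U = 3/11 + 1/15 + 1/20 + 8/27 = 4073/5940
Rounded to 4 decimal places: U = 0.6857
RM (Liu & Layland) bound for 4 tasks = 0.756828; compare with U = 4073/5940 (approx. 0.685690)
U <= bound, so schedulable by RM sufficient condition.

0.6857


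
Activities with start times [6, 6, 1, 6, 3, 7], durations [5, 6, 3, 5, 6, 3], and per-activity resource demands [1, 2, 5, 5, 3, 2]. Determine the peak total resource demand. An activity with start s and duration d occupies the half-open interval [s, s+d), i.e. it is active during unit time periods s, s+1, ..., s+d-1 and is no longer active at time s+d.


Each activity i is active on [start_i, start_i + duration_i).
Compute total resource usage per time slot:
  t=0: active resources = [], total = 0
  t=1: active resources = [5], total = 5
  t=2: active resources = [5], total = 5
  t=3: active resources = [5, 3], total = 8
  t=4: active resources = [3], total = 3
  t=5: active resources = [3], total = 3
  t=6: active resources = [1, 2, 5, 3], total = 11
  t=7: active resources = [1, 2, 5, 3, 2], total = 13
  t=8: active resources = [1, 2, 5, 3, 2], total = 13
  t=9: active resources = [1, 2, 5, 2], total = 10
  t=10: active resources = [1, 2, 5], total = 8
  t=11: active resources = [2], total = 2
Peak resource demand = 13

13


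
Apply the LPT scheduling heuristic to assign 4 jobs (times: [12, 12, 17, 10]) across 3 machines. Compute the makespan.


Sort jobs in decreasing order (LPT): [17, 12, 12, 10]
Assign each job to the least loaded machine:
  Machine 1: jobs [17], load = 17
  Machine 2: jobs [12, 10], load = 22
  Machine 3: jobs [12], load = 12
Makespan = max load = 22

22


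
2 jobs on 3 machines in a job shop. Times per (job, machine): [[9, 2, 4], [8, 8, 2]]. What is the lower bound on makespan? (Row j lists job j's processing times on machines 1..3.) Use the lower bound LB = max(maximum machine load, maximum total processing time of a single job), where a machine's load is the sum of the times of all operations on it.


Machine loads:
  Machine 1: 9 + 8 = 17
  Machine 2: 2 + 8 = 10
  Machine 3: 4 + 2 = 6
Max machine load = 17
Job totals:
  Job 1: 15
  Job 2: 18
Max job total = 18
Lower bound = max(17, 18) = 18

18


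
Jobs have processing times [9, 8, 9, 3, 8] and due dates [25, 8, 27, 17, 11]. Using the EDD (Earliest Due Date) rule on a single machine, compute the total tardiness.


Sort by due date (EDD order): [(8, 8), (8, 11), (3, 17), (9, 25), (9, 27)]
Compute completion times and tardiness:
  Job 1: p=8, d=8, C=8, tardiness=max(0,8-8)=0
  Job 2: p=8, d=11, C=16, tardiness=max(0,16-11)=5
  Job 3: p=3, d=17, C=19, tardiness=max(0,19-17)=2
  Job 4: p=9, d=25, C=28, tardiness=max(0,28-25)=3
  Job 5: p=9, d=27, C=37, tardiness=max(0,37-27)=10
Total tardiness = 20

20


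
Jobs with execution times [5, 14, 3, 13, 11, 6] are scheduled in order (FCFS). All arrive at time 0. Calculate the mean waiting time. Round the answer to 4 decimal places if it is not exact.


FCFS order (as given): [5, 14, 3, 13, 11, 6]
Waiting times:
  Job 1: wait = 0
  Job 2: wait = 5
  Job 3: wait = 19
  Job 4: wait = 22
  Job 5: wait = 35
  Job 6: wait = 46
Sum of waiting times = 127
Average waiting time = 127/6 = 21.1667

21.1667


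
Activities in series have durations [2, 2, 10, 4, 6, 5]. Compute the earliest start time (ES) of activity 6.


Activity 6 starts after activities 1 through 5 complete.
Predecessor durations: [2, 2, 10, 4, 6]
ES = 2 + 2 + 10 + 4 + 6 = 24

24


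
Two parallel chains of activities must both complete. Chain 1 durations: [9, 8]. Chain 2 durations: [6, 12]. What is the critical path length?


Path A total = 9 + 8 = 17
Path B total = 6 + 12 = 18
Critical path = longest path = max(17, 18) = 18

18


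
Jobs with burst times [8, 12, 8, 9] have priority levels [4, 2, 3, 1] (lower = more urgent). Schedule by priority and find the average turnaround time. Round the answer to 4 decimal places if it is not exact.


Sort by priority (ascending = highest first):
Order: [(1, 9), (2, 12), (3, 8), (4, 8)]
Completion times:
  Priority 1, burst=9, C=9
  Priority 2, burst=12, C=21
  Priority 3, burst=8, C=29
  Priority 4, burst=8, C=37
Average turnaround = 96/4 = 24.0

24.0


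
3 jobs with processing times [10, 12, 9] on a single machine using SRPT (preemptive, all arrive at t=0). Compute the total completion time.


Since all jobs arrive at t=0, SRPT equals SPT ordering.
SPT order: [9, 10, 12]
Completion times:
  Job 1: p=9, C=9
  Job 2: p=10, C=19
  Job 3: p=12, C=31
Total completion time = 9 + 19 + 31 = 59

59


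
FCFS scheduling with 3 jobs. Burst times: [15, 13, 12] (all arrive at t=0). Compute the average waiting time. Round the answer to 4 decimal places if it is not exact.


FCFS order (as given): [15, 13, 12]
Waiting times:
  Job 1: wait = 0
  Job 2: wait = 15
  Job 3: wait = 28
Sum of waiting times = 43
Average waiting time = 43/3 = 14.3333

14.3333


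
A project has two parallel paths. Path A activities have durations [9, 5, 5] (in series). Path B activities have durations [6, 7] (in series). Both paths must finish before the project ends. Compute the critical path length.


Path A total = 9 + 5 + 5 = 19
Path B total = 6 + 7 = 13
Critical path = longest path = max(19, 13) = 19

19


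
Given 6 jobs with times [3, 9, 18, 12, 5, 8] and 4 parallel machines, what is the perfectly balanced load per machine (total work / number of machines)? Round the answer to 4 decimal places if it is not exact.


Total processing time = 3 + 9 + 18 + 12 + 5 + 8 = 55
Number of machines = 4
Ideal balanced load = 55 / 4 = 13.75

13.75


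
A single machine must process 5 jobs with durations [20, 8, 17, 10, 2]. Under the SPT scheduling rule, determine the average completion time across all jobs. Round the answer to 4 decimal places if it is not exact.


Sort jobs by processing time (SPT order): [2, 8, 10, 17, 20]
Compute completion times sequentially:
  Job 1: processing = 2, completes at 2
  Job 2: processing = 8, completes at 10
  Job 3: processing = 10, completes at 20
  Job 4: processing = 17, completes at 37
  Job 5: processing = 20, completes at 57
Sum of completion times = 126
Average completion time = 126/5 = 25.2

25.2


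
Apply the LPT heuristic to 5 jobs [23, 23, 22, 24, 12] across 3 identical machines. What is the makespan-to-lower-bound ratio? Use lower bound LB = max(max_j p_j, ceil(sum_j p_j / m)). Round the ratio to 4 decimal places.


LPT order: [24, 23, 23, 22, 12]
Machine loads after assignment: [24, 45, 35]
LPT makespan = 45
Lower bound = max(max_job, ceil(total/3)) = max(24, 35) = 35
Ratio = 45 / 35 = 1.2857

1.2857


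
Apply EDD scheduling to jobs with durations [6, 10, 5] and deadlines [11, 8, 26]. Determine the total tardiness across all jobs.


Sort by due date (EDD order): [(10, 8), (6, 11), (5, 26)]
Compute completion times and tardiness:
  Job 1: p=10, d=8, C=10, tardiness=max(0,10-8)=2
  Job 2: p=6, d=11, C=16, tardiness=max(0,16-11)=5
  Job 3: p=5, d=26, C=21, tardiness=max(0,21-26)=0
Total tardiness = 7

7


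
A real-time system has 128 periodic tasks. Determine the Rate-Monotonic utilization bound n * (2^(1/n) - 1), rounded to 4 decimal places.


Compute 2^(1/128) = 1.0054299011
Subtract 1: 1.0054299011 - 1 = 0.0054299011
Multiply by n: 128 * 0.0054299011 = 0.6950273408
Round to 4 dp: 0.6950

0.6950


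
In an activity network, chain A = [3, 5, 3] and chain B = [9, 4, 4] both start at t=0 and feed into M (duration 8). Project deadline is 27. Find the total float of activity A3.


Forward pass: ES(A3) = sum of predecessors on chain A = 8
EF = ES + duration = 8 + 3 = 11
Backward pass: LF(M) = deadline = 27; LS(M) = 27 - 8 = 19
LF(A3) = LS(M) - sum(successors on chain A) = 19 - 0 = 19
LS = LF - duration = 19 - 3 = 16
Total float = LS - ES = 16 - 8 = 8

8


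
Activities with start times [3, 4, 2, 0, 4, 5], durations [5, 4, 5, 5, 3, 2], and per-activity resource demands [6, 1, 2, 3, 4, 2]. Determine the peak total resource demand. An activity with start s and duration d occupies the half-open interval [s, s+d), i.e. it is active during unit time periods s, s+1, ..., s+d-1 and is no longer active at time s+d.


Each activity i is active on [start_i, start_i + duration_i).
Compute total resource usage per time slot:
  t=0: active resources = [3], total = 3
  t=1: active resources = [3], total = 3
  t=2: active resources = [2, 3], total = 5
  t=3: active resources = [6, 2, 3], total = 11
  t=4: active resources = [6, 1, 2, 3, 4], total = 16
  t=5: active resources = [6, 1, 2, 4, 2], total = 15
  t=6: active resources = [6, 1, 2, 4, 2], total = 15
  t=7: active resources = [6, 1], total = 7
Peak resource demand = 16

16


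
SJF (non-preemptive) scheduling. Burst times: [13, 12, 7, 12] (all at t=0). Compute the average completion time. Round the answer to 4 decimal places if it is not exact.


SJF order (ascending): [7, 12, 12, 13]
Completion times:
  Job 1: burst=7, C=7
  Job 2: burst=12, C=19
  Job 3: burst=12, C=31
  Job 4: burst=13, C=44
Average completion = 101/4 = 25.25

25.25


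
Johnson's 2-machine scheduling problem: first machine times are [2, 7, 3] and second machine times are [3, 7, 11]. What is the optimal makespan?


Apply Johnson's rule:
  Group 1 (a <= b): [(1, 2, 3), (3, 3, 11), (2, 7, 7)]
  Group 2 (a > b): []
Optimal job order: [1, 3, 2]
Schedule:
  Job 1: M1 done at 2, M2 done at 5
  Job 3: M1 done at 5, M2 done at 16
  Job 2: M1 done at 12, M2 done at 23
Makespan = 23

23


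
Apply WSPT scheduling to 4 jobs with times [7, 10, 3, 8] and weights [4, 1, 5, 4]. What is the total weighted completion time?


Compute p/w ratios and sort ascending (WSPT): [(3, 5), (7, 4), (8, 4), (10, 1)]
Compute weighted completion times:
  Job (p=3,w=5): C=3, w*C=5*3=15
  Job (p=7,w=4): C=10, w*C=4*10=40
  Job (p=8,w=4): C=18, w*C=4*18=72
  Job (p=10,w=1): C=28, w*C=1*28=28
Total weighted completion time = 155

155


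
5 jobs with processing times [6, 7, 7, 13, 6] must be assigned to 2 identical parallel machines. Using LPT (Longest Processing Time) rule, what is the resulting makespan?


Sort jobs in decreasing order (LPT): [13, 7, 7, 6, 6]
Assign each job to the least loaded machine:
  Machine 1: jobs [13, 6], load = 19
  Machine 2: jobs [7, 7, 6], load = 20
Makespan = max load = 20

20


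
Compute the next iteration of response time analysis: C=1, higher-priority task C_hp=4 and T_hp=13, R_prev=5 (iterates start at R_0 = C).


R_next = C + ceil(R_prev / T_hp) * C_hp
ceil(5 / 13) = ceil(0.3846) = 1
Interference = 1 * 4 = 4
R_next = 1 + 4 = 5
R_next = R_prev, so the iteration has converged (response time = 5).

5


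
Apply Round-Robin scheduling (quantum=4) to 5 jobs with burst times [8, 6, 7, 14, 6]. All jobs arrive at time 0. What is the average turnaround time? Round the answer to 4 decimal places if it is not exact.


Time quantum = 4
Execution trace:
  J1 runs 4 units, time = 4
  J2 runs 4 units, time = 8
  J3 runs 4 units, time = 12
  J4 runs 4 units, time = 16
  J5 runs 4 units, time = 20
  J1 runs 4 units, time = 24
  J2 runs 2 units, time = 26
  J3 runs 3 units, time = 29
  J4 runs 4 units, time = 33
  J5 runs 2 units, time = 35
  J4 runs 4 units, time = 39
  J4 runs 2 units, time = 41
Finish times: [24, 26, 29, 41, 35]
Average turnaround = 155/5 = 31.0

31.0


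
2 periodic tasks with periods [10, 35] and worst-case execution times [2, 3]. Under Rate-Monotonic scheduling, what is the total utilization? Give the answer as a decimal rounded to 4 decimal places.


Compute individual utilizations (exact fractions):
  Task 1: C/T = 2/10 = 1/5 (approx. 0.2)
  Task 2: C/T = 3/35 (approx. 0.0857)
Total utilization U = 1/5 + 3/35 = 2/7
Rounded to 4 decimal places: U = 0.2857
RM (Liu & Layland) bound for 2 tasks = 0.828427; compare with U = 2/7 (approx. 0.285714)
U <= bound, so schedulable by RM sufficient condition.

0.2857


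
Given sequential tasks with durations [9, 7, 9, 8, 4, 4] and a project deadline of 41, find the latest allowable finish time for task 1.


LF(activity 1) = deadline - sum of successor durations
Successors: activities 2 through 6 with durations [7, 9, 8, 4, 4]
Sum of successor durations = 32
LF = 41 - 32 = 9

9


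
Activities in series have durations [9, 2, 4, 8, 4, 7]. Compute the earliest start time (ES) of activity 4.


Activity 4 starts after activities 1 through 3 complete.
Predecessor durations: [9, 2, 4]
ES = 9 + 2 + 4 = 15

15


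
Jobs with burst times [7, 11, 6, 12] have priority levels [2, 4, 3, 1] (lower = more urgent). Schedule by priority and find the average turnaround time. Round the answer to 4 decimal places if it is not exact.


Sort by priority (ascending = highest first):
Order: [(1, 12), (2, 7), (3, 6), (4, 11)]
Completion times:
  Priority 1, burst=12, C=12
  Priority 2, burst=7, C=19
  Priority 3, burst=6, C=25
  Priority 4, burst=11, C=36
Average turnaround = 92/4 = 23.0

23.0


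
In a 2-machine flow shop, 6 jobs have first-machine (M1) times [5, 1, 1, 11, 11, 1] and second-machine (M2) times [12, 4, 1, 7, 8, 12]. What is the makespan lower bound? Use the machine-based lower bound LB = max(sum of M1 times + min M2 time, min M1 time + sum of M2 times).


LB1 = sum(M1 times) + min(M2 times) = 30 + 1 = 31
LB2 = min(M1 times) + sum(M2 times) = 1 + 44 = 45
Lower bound = max(LB1, LB2) = max(31, 45) = 45

45


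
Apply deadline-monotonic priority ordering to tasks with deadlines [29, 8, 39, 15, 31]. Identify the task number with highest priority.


Sort tasks by relative deadline (ascending):
  Task 2: deadline = 8
  Task 4: deadline = 15
  Task 1: deadline = 29
  Task 5: deadline = 31
  Task 3: deadline = 39
Priority order (highest first): [2, 4, 1, 5, 3]
Highest priority task = 2

2


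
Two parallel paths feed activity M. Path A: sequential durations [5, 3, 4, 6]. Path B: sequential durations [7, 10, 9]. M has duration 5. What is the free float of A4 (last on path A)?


ES(A4) = sum of predecessors on chain A = 12
EF(A4) = ES + duration = 12 + 6 = 18
Successor of A4 is M. ES(M) = max(sum(A), sum(B)) = max(18, 26) = 26
Free float = ES(successor) - EF(current) = 26 - 18 = 8

8


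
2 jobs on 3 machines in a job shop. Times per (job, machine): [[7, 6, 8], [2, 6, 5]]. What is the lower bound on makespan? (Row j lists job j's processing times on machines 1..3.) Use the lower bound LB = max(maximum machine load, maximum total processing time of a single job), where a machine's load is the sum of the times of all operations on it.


Machine loads:
  Machine 1: 7 + 2 = 9
  Machine 2: 6 + 6 = 12
  Machine 3: 8 + 5 = 13
Max machine load = 13
Job totals:
  Job 1: 21
  Job 2: 13
Max job total = 21
Lower bound = max(13, 21) = 21

21


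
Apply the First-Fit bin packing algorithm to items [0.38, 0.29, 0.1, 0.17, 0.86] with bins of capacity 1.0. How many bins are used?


Place items sequentially using First-Fit:
  Item 0.38 -> new Bin 1
  Item 0.29 -> Bin 1 (now 0.67)
  Item 0.1 -> Bin 1 (now 0.77)
  Item 0.17 -> Bin 1 (now 0.94)
  Item 0.86 -> new Bin 2
Total bins used = 2

2


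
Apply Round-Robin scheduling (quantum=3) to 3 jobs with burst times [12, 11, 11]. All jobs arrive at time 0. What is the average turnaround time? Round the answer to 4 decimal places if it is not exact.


Time quantum = 3
Execution trace:
  J1 runs 3 units, time = 3
  J2 runs 3 units, time = 6
  J3 runs 3 units, time = 9
  J1 runs 3 units, time = 12
  J2 runs 3 units, time = 15
  J3 runs 3 units, time = 18
  J1 runs 3 units, time = 21
  J2 runs 3 units, time = 24
  J3 runs 3 units, time = 27
  J1 runs 3 units, time = 30
  J2 runs 2 units, time = 32
  J3 runs 2 units, time = 34
Finish times: [30, 32, 34]
Average turnaround = 96/3 = 32.0

32.0


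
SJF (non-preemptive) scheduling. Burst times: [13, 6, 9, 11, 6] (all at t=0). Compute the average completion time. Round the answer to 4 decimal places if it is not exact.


SJF order (ascending): [6, 6, 9, 11, 13]
Completion times:
  Job 1: burst=6, C=6
  Job 2: burst=6, C=12
  Job 3: burst=9, C=21
  Job 4: burst=11, C=32
  Job 5: burst=13, C=45
Average completion = 116/5 = 23.2

23.2


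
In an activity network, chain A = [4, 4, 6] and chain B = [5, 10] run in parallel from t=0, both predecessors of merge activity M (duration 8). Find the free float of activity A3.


ES(A3) = sum of predecessors on chain A = 8
EF(A3) = ES + duration = 8 + 6 = 14
Successor of A3 is M. ES(M) = max(sum(A), sum(B)) = max(14, 15) = 15
Free float = ES(successor) - EF(current) = 15 - 14 = 1

1


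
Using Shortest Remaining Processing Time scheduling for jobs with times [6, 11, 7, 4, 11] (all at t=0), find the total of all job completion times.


Since all jobs arrive at t=0, SRPT equals SPT ordering.
SPT order: [4, 6, 7, 11, 11]
Completion times:
  Job 1: p=4, C=4
  Job 2: p=6, C=10
  Job 3: p=7, C=17
  Job 4: p=11, C=28
  Job 5: p=11, C=39
Total completion time = 4 + 10 + 17 + 28 + 39 = 98

98


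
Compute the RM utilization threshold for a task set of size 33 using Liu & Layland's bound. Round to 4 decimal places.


Compute 2^(1/33) = 1.0212266063
Subtract 1: 1.0212266063 - 1 = 0.0212266063
Multiply by n: 33 * 0.0212266063 = 0.7004780079
Round to 4 dp: 0.7005

0.7005


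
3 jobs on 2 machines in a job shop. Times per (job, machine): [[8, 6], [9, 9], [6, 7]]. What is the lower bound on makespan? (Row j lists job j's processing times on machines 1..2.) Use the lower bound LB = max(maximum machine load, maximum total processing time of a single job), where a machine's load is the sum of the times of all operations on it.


Machine loads:
  Machine 1: 8 + 9 + 6 = 23
  Machine 2: 6 + 9 + 7 = 22
Max machine load = 23
Job totals:
  Job 1: 14
  Job 2: 18
  Job 3: 13
Max job total = 18
Lower bound = max(23, 18) = 23

23


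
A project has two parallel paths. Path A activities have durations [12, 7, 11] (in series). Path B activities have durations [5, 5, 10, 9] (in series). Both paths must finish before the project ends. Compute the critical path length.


Path A total = 12 + 7 + 11 = 30
Path B total = 5 + 5 + 10 + 9 = 29
Critical path = longest path = max(30, 29) = 30

30


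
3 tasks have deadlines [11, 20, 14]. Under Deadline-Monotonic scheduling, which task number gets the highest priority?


Sort tasks by relative deadline (ascending):
  Task 1: deadline = 11
  Task 3: deadline = 14
  Task 2: deadline = 20
Priority order (highest first): [1, 3, 2]
Highest priority task = 1

1


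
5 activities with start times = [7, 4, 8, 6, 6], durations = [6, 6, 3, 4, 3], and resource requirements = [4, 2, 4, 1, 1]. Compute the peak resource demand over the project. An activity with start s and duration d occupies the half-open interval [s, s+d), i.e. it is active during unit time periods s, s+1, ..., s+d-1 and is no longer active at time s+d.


Each activity i is active on [start_i, start_i + duration_i).
Compute total resource usage per time slot:
  t=0: active resources = [], total = 0
  t=1: active resources = [], total = 0
  t=2: active resources = [], total = 0
  t=3: active resources = [], total = 0
  t=4: active resources = [2], total = 2
  t=5: active resources = [2], total = 2
  t=6: active resources = [2, 1, 1], total = 4
  t=7: active resources = [4, 2, 1, 1], total = 8
  t=8: active resources = [4, 2, 4, 1, 1], total = 12
  t=9: active resources = [4, 2, 4, 1], total = 11
  t=10: active resources = [4, 4], total = 8
  t=11: active resources = [4], total = 4
  t=12: active resources = [4], total = 4
Peak resource demand = 12

12


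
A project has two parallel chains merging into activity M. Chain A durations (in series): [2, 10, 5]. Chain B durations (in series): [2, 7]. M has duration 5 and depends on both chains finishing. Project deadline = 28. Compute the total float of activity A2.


Forward pass: ES(A2) = sum of predecessors on chain A = 2
EF = ES + duration = 2 + 10 = 12
Backward pass: LF(M) = deadline = 28; LS(M) = 28 - 5 = 23
LF(A2) = LS(M) - sum(successors on chain A) = 23 - 5 = 18
LS = LF - duration = 18 - 10 = 8
Total float = LS - ES = 8 - 2 = 6

6


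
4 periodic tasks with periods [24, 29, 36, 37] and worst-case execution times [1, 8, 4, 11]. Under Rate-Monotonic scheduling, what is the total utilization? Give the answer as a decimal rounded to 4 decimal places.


Compute individual utilizations (exact fractions):
  Task 1: C/T = 1/24 (approx. 0.0417)
  Task 2: C/T = 8/29 (approx. 0.2759)
  Task 3: C/T = 4/36 = 1/9 (approx. 0.1111)
  Task 4: C/T = 11/37 (approx. 0.2973)
Total utilization U = 1/24 + 8/29 + 1/9 + 11/37 = 56083/77256
Rounded to 4 decimal places: U = 0.7259
RM (Liu & Layland) bound for 4 tasks = 0.756828; compare with U = 56083/77256 (approx. 0.725937)
U <= bound, so schedulable by RM sufficient condition.

0.7259


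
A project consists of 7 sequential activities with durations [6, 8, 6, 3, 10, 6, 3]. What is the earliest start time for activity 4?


Activity 4 starts after activities 1 through 3 complete.
Predecessor durations: [6, 8, 6]
ES = 6 + 8 + 6 = 20

20


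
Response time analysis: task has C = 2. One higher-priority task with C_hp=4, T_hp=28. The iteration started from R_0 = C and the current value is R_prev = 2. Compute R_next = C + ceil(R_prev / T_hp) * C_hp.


R_next = C + ceil(R_prev / T_hp) * C_hp
ceil(2 / 28) = ceil(0.0714) = 1
Interference = 1 * 4 = 4
R_next = 2 + 4 = 6

6


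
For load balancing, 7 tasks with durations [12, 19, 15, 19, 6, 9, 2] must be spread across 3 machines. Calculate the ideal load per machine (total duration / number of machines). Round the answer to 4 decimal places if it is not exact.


Total processing time = 12 + 19 + 15 + 19 + 6 + 9 + 2 = 82
Number of machines = 3
Ideal balanced load = 82 / 3 = 27.3333

27.3333


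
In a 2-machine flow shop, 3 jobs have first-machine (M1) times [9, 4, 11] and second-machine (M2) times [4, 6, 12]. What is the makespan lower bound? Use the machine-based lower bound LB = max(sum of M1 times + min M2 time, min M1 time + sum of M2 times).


LB1 = sum(M1 times) + min(M2 times) = 24 + 4 = 28
LB2 = min(M1 times) + sum(M2 times) = 4 + 22 = 26
Lower bound = max(LB1, LB2) = max(28, 26) = 28

28
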